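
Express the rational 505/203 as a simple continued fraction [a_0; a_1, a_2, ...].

[2; 2, 19, 1, 4]

Run the Euclidean algorithm on 505 and 203; the successive quotients are the partial quotients a_0, a_1, ... (each step inverts the fractional part left over by the previous one):
  505 = 2*203 + 99, so a_0 = 2.
  203 = 2*99 + 5, so a_1 = 2.
  99 = 19*5 + 4, so a_2 = 19.
  5 = 1*4 + 1, so a_3 = 1.
  4 = 4*1 + 0, so a_4 = 4.
The remainder reaches 0 after 5 divisions, so the expansion has 5 partial quotients, read off in order.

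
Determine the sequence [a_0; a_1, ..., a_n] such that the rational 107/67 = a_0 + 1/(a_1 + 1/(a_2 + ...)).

Run the Euclidean algorithm on 107 and 67; the successive quotients are the partial quotients a_0, a_1, ... (each step inverts the fractional part left over by the previous one):
  107 = 1*67 + 40, so a_0 = 1.
  67 = 1*40 + 27, so a_1 = 1.
  40 = 1*27 + 13, so a_2 = 1.
  27 = 2*13 + 1, so a_3 = 2.
  13 = 13*1 + 0, so a_4 = 13.
The remainder reaches 0 after 5 divisions, so the expansion has 5 partial quotients, read off in order.

[1; 1, 1, 2, 13]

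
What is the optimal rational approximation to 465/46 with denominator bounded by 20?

Expand x = 465/46 as a continued fraction with the Euclidean algorithm:
  465 = 10*46 + 5, so a_0 = 10.
  46 = 9*5 + 1, so a_1 = 9.
  5 = 5*1 + 0, so a_2 = 5.
so x = [10; 9, 5].
Convergents (p_i = a_i*p_{i-1} + p_{i-2}, q_i = a_i*q_{i-1} + q_{i-2} with p_{-2}=0, p_{-1}=1, q_{-2}=1, q_{-1}=0), until the denominator exceeds 20:
  i=0: a_0=10, p_0 = 10*1 + 0 = 10, q_0 = 10*0 + 1 = 1.
  i=1: a_1=9, p_1 = 9*10 + 1 = 91, q_1 = 9*1 + 0 = 9.
  i=2: a_2=5, p_2 = 5*91 + 10 = 465, q_2 = 5*9 + 1 = 46.
q_2 = 46 > 20, so the last convergent with denominator <= 20 is p_1/q_1 = 91/9.
The closest fraction with denominator <= 20 is either p_1/q_1 or the intermediate fraction (k*p_1 + p_0)/(k*q_1 + q_0) with the largest k >= 1 whose denominator stays <= 20; these approach x as k grows, and every other convergent or intermediate fraction in range is farther away.
Largest k: floor((20 - q_0)/q_1) = floor((20 - 1)/9) = 2.
That gives (2*91 + 10)/(2*9 + 1) = 192/19.
Compare the errors: |x - 91/9| = |465*9 - 91*46|/(46*9) = 1/414, and |x - 192/19| = |465*19 - 192*46|/(46*19) = 3/874.
Cross-multiplying, 1*874 = 874 < 1242 = 3*414, so 1/414 is smaller: the convergent 91/9 is closer to x than 192/19.

91/9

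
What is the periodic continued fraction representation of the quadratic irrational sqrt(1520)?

Write x_i = (sqrt(1520) + m_i)/d_i with (m_0, d_0) = (0, 1). a_0 = floor(sqrt(1520)) = 38, since 38^2 = 1444 <= 1520 < 1521 = 39^2.
Iterate m_{i+1} = d_i*a_i - m_i, d_{i+1} = (1520 - m_{i+1}^2)/d_i, a_{i+1} = floor((a_0 + m_{i+1})/d_{i+1}):
  m_1 = 1*38 - 0 = 38, d_1 = (1520 - 38^2)/1 = 76/1 = 76, a_1 = floor((38 + 38)/76) = 1.
  m_2 = 76*1 - 38 = 38, d_2 = (1520 - 38^2)/76 = 76/76 = 1, a_2 = floor((38 + 38)/1) = 76.
  m_3 = 1*76 - 38 = 38, d_3 = (1520 - 38^2)/1 = 76/1 = 76: (m_3, d_3) = (m_1, d_1) = (38, 76), so from here the quotients repeat a_1, a_2; the period length is 2.
Hence the expansion of sqrt(1520) is a_0 = 38 followed by the repeating block 1, 76 (period 2).

[38; (1, 76)]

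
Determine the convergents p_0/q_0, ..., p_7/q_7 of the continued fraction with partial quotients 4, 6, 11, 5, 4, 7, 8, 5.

4/1, 25/6, 279/67, 1420/341, 5959/1431, 43133/10358, 351023/84295, 1798248/431833

Using the convergent recurrence p_i = a_i*p_{i-1} + p_{i-2}, q_i = a_i*q_{i-1} + q_{i-2} with p_{-2}=0, p_{-1}=1, q_{-2}=1, q_{-1}=0:
  i=0: a_0=4, p_0 = 4*1 + 0 = 4, q_0 = 4*0 + 1 = 1.
  i=1: a_1=6, p_1 = 6*4 + 1 = 25, q_1 = 6*1 + 0 = 6.
  i=2: a_2=11, p_2 = 11*25 + 4 = 279, q_2 = 11*6 + 1 = 67.
  i=3: a_3=5, p_3 = 5*279 + 25 = 1420, q_3 = 5*67 + 6 = 341.
  i=4: a_4=4, p_4 = 4*1420 + 279 = 5959, q_4 = 4*341 + 67 = 1431.
  i=5: a_5=7, p_5 = 7*5959 + 1420 = 43133, q_5 = 7*1431 + 341 = 10358.
  i=6: a_6=8, p_6 = 8*43133 + 5959 = 351023, q_6 = 8*10358 + 1431 = 84295.
  i=7: a_7=5, p_7 = 5*351023 + 43133 = 1798248, q_7 = 5*84295 + 10358 = 431833.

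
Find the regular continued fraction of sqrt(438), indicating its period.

[20; (1, 12, 1, 40)]

Write x_i = (sqrt(438) + m_i)/d_i with (m_0, d_0) = (0, 1). a_0 = floor(sqrt(438)) = 20, since 20^2 = 400 <= 438 < 441 = 21^2.
Iterate m_{i+1} = d_i*a_i - m_i, d_{i+1} = (438 - m_{i+1}^2)/d_i, a_{i+1} = floor((a_0 + m_{i+1})/d_{i+1}):
  m_1 = 1*20 - 0 = 20, d_1 = (438 - 20^2)/1 = 38/1 = 38, a_1 = floor((20 + 20)/38) = 1.
  m_2 = 38*1 - 20 = 18, d_2 = (438 - 18^2)/38 = 114/38 = 3, a_2 = floor((20 + 18)/3) = 12.
  m_3 = 3*12 - 18 = 18, d_3 = (438 - 18^2)/3 = 114/3 = 38, a_3 = floor((20 + 18)/38) = 1.
  m_4 = 38*1 - 18 = 20, d_4 = (438 - 20^2)/38 = 38/38 = 1, a_4 = floor((20 + 20)/1) = 40.
  m_5 = 1*40 - 20 = 20, d_5 = (438 - 20^2)/1 = 38/1 = 38: (m_5, d_5) = (m_1, d_1) = (20, 38), so from here the quotients repeat a_1, ..., a_4; the period length is 4.
Hence the expansion of sqrt(438) is a_0 = 20 followed by the repeating block 1, 12, 1, 40 (period 4).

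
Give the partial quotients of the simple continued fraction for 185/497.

Run the Euclidean algorithm on 185 and 497; the successive quotients are the partial quotients a_0, a_1, ... (each step inverts the fractional part left over by the previous one):
  185 = 0*497 + 185, so a_0 = 0.
  497 = 2*185 + 127, so a_1 = 2.
  185 = 1*127 + 58, so a_2 = 1.
  127 = 2*58 + 11, so a_3 = 2.
  58 = 5*11 + 3, so a_4 = 5.
  11 = 3*3 + 2, so a_5 = 3.
  3 = 1*2 + 1, so a_6 = 1.
  2 = 2*1 + 0, so a_7 = 2.
The remainder reaches 0 after 8 divisions, so the expansion has 8 partial quotients, read off in order.

[0; 2, 1, 2, 5, 3, 1, 2]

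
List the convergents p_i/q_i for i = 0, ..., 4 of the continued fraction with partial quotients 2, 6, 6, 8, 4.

Using the convergent recurrence p_i = a_i*p_{i-1} + p_{i-2}, q_i = a_i*q_{i-1} + q_{i-2} with p_{-2}=0, p_{-1}=1, q_{-2}=1, q_{-1}=0:
  i=0: a_0=2, p_0 = 2*1 + 0 = 2, q_0 = 2*0 + 1 = 1.
  i=1: a_1=6, p_1 = 6*2 + 1 = 13, q_1 = 6*1 + 0 = 6.
  i=2: a_2=6, p_2 = 6*13 + 2 = 80, q_2 = 6*6 + 1 = 37.
  i=3: a_3=8, p_3 = 8*80 + 13 = 653, q_3 = 8*37 + 6 = 302.
  i=4: a_4=4, p_4 = 4*653 + 80 = 2692, q_4 = 4*302 + 37 = 1245.

2/1, 13/6, 80/37, 653/302, 2692/1245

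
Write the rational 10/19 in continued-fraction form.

[0; 1, 1, 9]

Run the Euclidean algorithm on 10 and 19; the successive quotients are the partial quotients a_0, a_1, ... (each step inverts the fractional part left over by the previous one):
  10 = 0*19 + 10, so a_0 = 0.
  19 = 1*10 + 9, so a_1 = 1.
  10 = 1*9 + 1, so a_2 = 1.
  9 = 9*1 + 0, so a_3 = 9.
The remainder reaches 0 after 4 divisions, so the expansion has 4 partial quotients, read off in order.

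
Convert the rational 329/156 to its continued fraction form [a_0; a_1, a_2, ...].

Run the Euclidean algorithm on 329 and 156; the successive quotients are the partial quotients a_0, a_1, ... (each step inverts the fractional part left over by the previous one):
  329 = 2*156 + 17, so a_0 = 2.
  156 = 9*17 + 3, so a_1 = 9.
  17 = 5*3 + 2, so a_2 = 5.
  3 = 1*2 + 1, so a_3 = 1.
  2 = 2*1 + 0, so a_4 = 2.
The remainder reaches 0 after 5 divisions, so the expansion has 5 partial quotients, read off in order.

[2; 9, 5, 1, 2]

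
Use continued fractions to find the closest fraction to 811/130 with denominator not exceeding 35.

Expand x = 811/130 as a continued fraction with the Euclidean algorithm:
  811 = 6*130 + 31, so a_0 = 6.
  130 = 4*31 + 6, so a_1 = 4.
  31 = 5*6 + 1, so a_2 = 5.
  6 = 6*1 + 0, so a_3 = 6.
so x = [6; 4, 5, 6].
Convergents (p_i = a_i*p_{i-1} + p_{i-2}, q_i = a_i*q_{i-1} + q_{i-2} with p_{-2}=0, p_{-1}=1, q_{-2}=1, q_{-1}=0), until the denominator exceeds 35:
  i=0: a_0=6, p_0 = 6*1 + 0 = 6, q_0 = 6*0 + 1 = 1.
  i=1: a_1=4, p_1 = 4*6 + 1 = 25, q_1 = 4*1 + 0 = 4.
  i=2: a_2=5, p_2 = 5*25 + 6 = 131, q_2 = 5*4 + 1 = 21.
  i=3: a_3=6, p_3 = 6*131 + 25 = 811, q_3 = 6*21 + 4 = 130.
q_3 = 130 > 35, so the last convergent with denominator <= 35 is p_2/q_2 = 131/21.
The closest fraction with denominator <= 35 is either p_2/q_2 or the intermediate fraction (k*p_2 + p_1)/(k*q_2 + q_1) with the largest k >= 1 whose denominator stays <= 35; these approach x as k grows, and every other convergent or intermediate fraction in range is farther away.
Largest k: floor((35 - q_1)/q_2) = floor((35 - 4)/21) = 1.
That gives (1*131 + 25)/(1*21 + 4) = 156/25.
Compare the errors: |x - 131/21| = |811*21 - 131*130|/(130*21) = 1/2730, and |x - 156/25| = |811*25 - 156*130|/(130*25) = 5/3250.
Cross-multiplying, 1*3250 = 3250 < 13650 = 5*2730, so 1/2730 is smaller: the convergent 131/21 is closer to x than 156/25.

131/21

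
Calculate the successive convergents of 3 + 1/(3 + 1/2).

Using the convergent recurrence p_i = a_i*p_{i-1} + p_{i-2}, q_i = a_i*q_{i-1} + q_{i-2} with p_{-2}=0, p_{-1}=1, q_{-2}=1, q_{-1}=0:
  i=0: a_0=3, p_0 = 3*1 + 0 = 3, q_0 = 3*0 + 1 = 1.
  i=1: a_1=3, p_1 = 3*3 + 1 = 10, q_1 = 3*1 + 0 = 3.
  i=2: a_2=2, p_2 = 2*10 + 3 = 23, q_2 = 2*3 + 1 = 7.

3/1, 10/3, 23/7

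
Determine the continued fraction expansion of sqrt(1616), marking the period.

[40; (5, 80)]

Write x_i = (sqrt(1616) + m_i)/d_i with (m_0, d_0) = (0, 1). a_0 = floor(sqrt(1616)) = 40, since 40^2 = 1600 <= 1616 < 1681 = 41^2.
Iterate m_{i+1} = d_i*a_i - m_i, d_{i+1} = (1616 - m_{i+1}^2)/d_i, a_{i+1} = floor((a_0 + m_{i+1})/d_{i+1}):
  m_1 = 1*40 - 0 = 40, d_1 = (1616 - 40^2)/1 = 16/1 = 16, a_1 = floor((40 + 40)/16) = 5.
  m_2 = 16*5 - 40 = 40, d_2 = (1616 - 40^2)/16 = 16/16 = 1, a_2 = floor((40 + 40)/1) = 80.
  m_3 = 1*80 - 40 = 40, d_3 = (1616 - 40^2)/1 = 16/1 = 16: (m_3, d_3) = (m_1, d_1) = (40, 16), so from here the quotients repeat a_1, a_2; the period length is 2.
Hence the expansion of sqrt(1616) is a_0 = 40 followed by the repeating block 5, 80 (period 2).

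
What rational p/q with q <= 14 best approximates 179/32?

Expand x = 179/32 as a continued fraction with the Euclidean algorithm:
  179 = 5*32 + 19, so a_0 = 5.
  32 = 1*19 + 13, so a_1 = 1.
  19 = 1*13 + 6, so a_2 = 1.
  13 = 2*6 + 1, so a_3 = 2.
  6 = 6*1 + 0, so a_4 = 6.
so x = [5; 1, 1, 2, 6].
Convergents (p_i = a_i*p_{i-1} + p_{i-2}, q_i = a_i*q_{i-1} + q_{i-2} with p_{-2}=0, p_{-1}=1, q_{-2}=1, q_{-1}=0), until the denominator exceeds 14:
  i=0: a_0=5, p_0 = 5*1 + 0 = 5, q_0 = 5*0 + 1 = 1.
  i=1: a_1=1, p_1 = 1*5 + 1 = 6, q_1 = 1*1 + 0 = 1.
  i=2: a_2=1, p_2 = 1*6 + 5 = 11, q_2 = 1*1 + 1 = 2.
  i=3: a_3=2, p_3 = 2*11 + 6 = 28, q_3 = 2*2 + 1 = 5.
  i=4: a_4=6, p_4 = 6*28 + 11 = 179, q_4 = 6*5 + 2 = 32.
q_4 = 32 > 14, so the last convergent with denominator <= 14 is p_3/q_3 = 28/5.
The closest fraction with denominator <= 14 is either p_3/q_3 or the intermediate fraction (k*p_3 + p_2)/(k*q_3 + q_2) with the largest k >= 1 whose denominator stays <= 14; these approach x as k grows, and every other convergent or intermediate fraction in range is farther away.
Largest k: floor((14 - q_2)/q_3) = floor((14 - 2)/5) = 2.
That gives (2*28 + 11)/(2*5 + 2) = 67/12.
Compare the errors: |x - 28/5| = |179*5 - 28*32|/(32*5) = 1/160, and |x - 67/12| = |179*12 - 67*32|/(32*12) = 4/384.
Cross-multiplying, 1*384 = 384 < 640 = 4*160, so 1/160 is smaller: the convergent 28/5 is closer to x than 67/12.

28/5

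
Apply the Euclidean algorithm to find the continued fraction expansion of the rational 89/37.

Run the Euclidean algorithm on 89 and 37; the successive quotients are the partial quotients a_0, a_1, ... (each step inverts the fractional part left over by the previous one):
  89 = 2*37 + 15, so a_0 = 2.
  37 = 2*15 + 7, so a_1 = 2.
  15 = 2*7 + 1, so a_2 = 2.
  7 = 7*1 + 0, so a_3 = 7.
The remainder reaches 0 after 4 divisions, so the expansion has 4 partial quotients, read off in order.

[2; 2, 2, 7]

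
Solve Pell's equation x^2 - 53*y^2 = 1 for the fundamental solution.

First expand sqrt(53) as a continued fraction. With x_i = (sqrt(53) + m_i)/d_i and (m_0, d_0) = (0, 1): a_0 = floor(sqrt(53)) = 7, since 7^2 = 49 <= 53 < 64 = 8^2.
Iterate m_{i+1} = d_i*a_i - m_i, d_{i+1} = (53 - m_{i+1}^2)/d_i, a_{i+1} = floor((a_0 + m_{i+1})/d_{i+1}):
  m_1 = 1*7 - 0 = 7, d_1 = (53 - 7^2)/1 = 4/1 = 4, a_1 = floor((7 + 7)/4) = 3.
  m_2 = 4*3 - 7 = 5, d_2 = (53 - 5^2)/4 = 28/4 = 7, a_2 = floor((7 + 5)/7) = 1.
  m_3 = 7*1 - 5 = 2, d_3 = (53 - 2^2)/7 = 49/7 = 7, a_3 = floor((7 + 2)/7) = 1.
  m_4 = 7*1 - 2 = 5, d_4 = (53 - 5^2)/7 = 28/7 = 4, a_4 = floor((7 + 5)/4) = 3.
  m_5 = 4*3 - 5 = 7, d_5 = (53 - 7^2)/4 = 4/4 = 1, a_5 = floor((7 + 7)/1) = 14.
  m_6 = 1*14 - 7 = 7, d_6 = (53 - 7^2)/1 = 4/1 = 4: (m_6, d_6) = (m_1, d_1) = (7, 4), so from here the quotients repeat a_1, ..., a_5; the period length is 5.
So sqrt(53) = [7; (3, 1, 1, 3, 14)] with period length k = 5.
k is odd, so (p_{k-1}, q_{k-1}) only solves x^2 - 53y^2 = -1 and the fundamental solution of x^2 - 53y^2 = 1 is (p_{2k-1}, q_{2k-1}) = (p_9, q_9); compute convergents through index 9, running through the period twice.
Convergents (p_i = a_i*p_{i-1} + p_{i-2}, q_i = a_i*q_{i-1} + q_{i-2} with p_{-2}=0, p_{-1}=1, q_{-2}=1, q_{-1}=0):
  i=0: a_0=7, p_0 = 7*1 + 0 = 7, q_0 = 7*0 + 1 = 1.
  i=1: a_1=3, p_1 = 3*7 + 1 = 22, q_1 = 3*1 + 0 = 3.
  i=2: a_2=1, p_2 = 1*22 + 7 = 29, q_2 = 1*3 + 1 = 4.
  i=3: a_3=1, p_3 = 1*29 + 22 = 51, q_3 = 1*4 + 3 = 7.
  i=4: a_4=3, p_4 = 3*51 + 29 = 182, q_4 = 3*7 + 4 = 25.
  i=5: a_5=14, p_5 = 14*182 + 51 = 2599, q_5 = 14*25 + 7 = 357.
  i=6: a_6=3, p_6 = 3*2599 + 182 = 7979, q_6 = 3*357 + 25 = 1096.
  i=7: a_7=1, p_7 = 1*7979 + 2599 = 10578, q_7 = 1*1096 + 357 = 1453.
  i=8: a_8=1, p_8 = 1*10578 + 7979 = 18557, q_8 = 1*1453 + 1096 = 2549.
  i=9: a_9=3, p_9 = 3*18557 + 10578 = 66249, q_9 = 3*2549 + 1453 = 9100.
Indeed p_4^2 - 53*q_4^2 = 33124 - 33125 = -1, not +1.
Check: 66249^2 - 53*9100^2 = 4388930001 - 4388930000 = 1, so (x, y) = (66249, 9100) solves the equation, and by the theorem it is the least positive solution.

(x, y) = (66249, 9100)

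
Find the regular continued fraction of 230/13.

Run the Euclidean algorithm on 230 and 13; the successive quotients are the partial quotients a_0, a_1, ... (each step inverts the fractional part left over by the previous one):
  230 = 17*13 + 9, so a_0 = 17.
  13 = 1*9 + 4, so a_1 = 1.
  9 = 2*4 + 1, so a_2 = 2.
  4 = 4*1 + 0, so a_3 = 4.
The remainder reaches 0 after 4 divisions, so the expansion has 4 partial quotients, read off in order.

[17; 1, 2, 4]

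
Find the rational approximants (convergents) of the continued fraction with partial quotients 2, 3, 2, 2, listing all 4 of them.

2/1, 7/3, 16/7, 39/17

Using the convergent recurrence p_i = a_i*p_{i-1} + p_{i-2}, q_i = a_i*q_{i-1} + q_{i-2} with p_{-2}=0, p_{-1}=1, q_{-2}=1, q_{-1}=0:
  i=0: a_0=2, p_0 = 2*1 + 0 = 2, q_0 = 2*0 + 1 = 1.
  i=1: a_1=3, p_1 = 3*2 + 1 = 7, q_1 = 3*1 + 0 = 3.
  i=2: a_2=2, p_2 = 2*7 + 2 = 16, q_2 = 2*3 + 1 = 7.
  i=3: a_3=2, p_3 = 2*16 + 7 = 39, q_3 = 2*7 + 3 = 17.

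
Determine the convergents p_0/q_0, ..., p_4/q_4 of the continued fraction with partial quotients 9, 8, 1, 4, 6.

Using the convergent recurrence p_i = a_i*p_{i-1} + p_{i-2}, q_i = a_i*q_{i-1} + q_{i-2} with p_{-2}=0, p_{-1}=1, q_{-2}=1, q_{-1}=0:
  i=0: a_0=9, p_0 = 9*1 + 0 = 9, q_0 = 9*0 + 1 = 1.
  i=1: a_1=8, p_1 = 8*9 + 1 = 73, q_1 = 8*1 + 0 = 8.
  i=2: a_2=1, p_2 = 1*73 + 9 = 82, q_2 = 1*8 + 1 = 9.
  i=3: a_3=4, p_3 = 4*82 + 73 = 401, q_3 = 4*9 + 8 = 44.
  i=4: a_4=6, p_4 = 6*401 + 82 = 2488, q_4 = 6*44 + 9 = 273.

9/1, 73/8, 82/9, 401/44, 2488/273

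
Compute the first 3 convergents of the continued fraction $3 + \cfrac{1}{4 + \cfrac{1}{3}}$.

3/1, 13/4, 42/13

Using the convergent recurrence p_i = a_i*p_{i-1} + p_{i-2}, q_i = a_i*q_{i-1} + q_{i-2} with p_{-2}=0, p_{-1}=1, q_{-2}=1, q_{-1}=0:
  i=0: a_0=3, p_0 = 3*1 + 0 = 3, q_0 = 3*0 + 1 = 1.
  i=1: a_1=4, p_1 = 4*3 + 1 = 13, q_1 = 4*1 + 0 = 4.
  i=2: a_2=3, p_2 = 3*13 + 3 = 42, q_2 = 3*4 + 1 = 13.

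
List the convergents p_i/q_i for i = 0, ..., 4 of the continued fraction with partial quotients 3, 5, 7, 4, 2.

Using the convergent recurrence p_i = a_i*p_{i-1} + p_{i-2}, q_i = a_i*q_{i-1} + q_{i-2} with p_{-2}=0, p_{-1}=1, q_{-2}=1, q_{-1}=0:
  i=0: a_0=3, p_0 = 3*1 + 0 = 3, q_0 = 3*0 + 1 = 1.
  i=1: a_1=5, p_1 = 5*3 + 1 = 16, q_1 = 5*1 + 0 = 5.
  i=2: a_2=7, p_2 = 7*16 + 3 = 115, q_2 = 7*5 + 1 = 36.
  i=3: a_3=4, p_3 = 4*115 + 16 = 476, q_3 = 4*36 + 5 = 149.
  i=4: a_4=2, p_4 = 2*476 + 115 = 1067, q_4 = 2*149 + 36 = 334.

3/1, 16/5, 115/36, 476/149, 1067/334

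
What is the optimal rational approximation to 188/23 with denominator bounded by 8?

Expand x = 188/23 as a continued fraction with the Euclidean algorithm:
  188 = 8*23 + 4, so a_0 = 8.
  23 = 5*4 + 3, so a_1 = 5.
  4 = 1*3 + 1, so a_2 = 1.
  3 = 3*1 + 0, so a_3 = 3.
so x = [8; 5, 1, 3].
Convergents (p_i = a_i*p_{i-1} + p_{i-2}, q_i = a_i*q_{i-1} + q_{i-2} with p_{-2}=0, p_{-1}=1, q_{-2}=1, q_{-1}=0), until the denominator exceeds 8:
  i=0: a_0=8, p_0 = 8*1 + 0 = 8, q_0 = 8*0 + 1 = 1.
  i=1: a_1=5, p_1 = 5*8 + 1 = 41, q_1 = 5*1 + 0 = 5.
  i=2: a_2=1, p_2 = 1*41 + 8 = 49, q_2 = 1*5 + 1 = 6.
  i=3: a_3=3, p_3 = 3*49 + 41 = 188, q_3 = 3*6 + 5 = 23.
q_3 = 23 > 8, so the last convergent with denominator <= 8 is p_2/q_2 = 49/6.
The closest fraction with denominator <= 8 is either p_2/q_2 or the intermediate fraction (k*p_2 + p_1)/(k*q_2 + q_1) with the largest k >= 1 whose denominator stays <= 8; these approach x as k grows, and every other convergent or intermediate fraction in range is farther away.
Largest k: floor((8 - q_1)/q_2) = floor((8 - 5)/6) = 0.
Since k = 0, no intermediate fraction beyond p_2/q_2 has denominator <= 8, so the convergent 49/6 is the closest (its error is |188*6 - 49*23|/(23*6) = 1/138).

49/6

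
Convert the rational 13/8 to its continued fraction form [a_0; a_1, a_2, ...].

[1; 1, 1, 1, 2]

Run the Euclidean algorithm on 13 and 8; the successive quotients are the partial quotients a_0, a_1, ... (each step inverts the fractional part left over by the previous one):
  13 = 1*8 + 5, so a_0 = 1.
  8 = 1*5 + 3, so a_1 = 1.
  5 = 1*3 + 2, so a_2 = 1.
  3 = 1*2 + 1, so a_3 = 1.
  2 = 2*1 + 0, so a_4 = 2.
The remainder reaches 0 after 5 divisions, so the expansion has 5 partial quotients, read off in order.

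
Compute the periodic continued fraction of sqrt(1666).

[40; (1, 4, 2, 4, 1, 80)]

Write x_i = (sqrt(1666) + m_i)/d_i with (m_0, d_0) = (0, 1). a_0 = floor(sqrt(1666)) = 40, since 40^2 = 1600 <= 1666 < 1681 = 41^2.
Iterate m_{i+1} = d_i*a_i - m_i, d_{i+1} = (1666 - m_{i+1}^2)/d_i, a_{i+1} = floor((a_0 + m_{i+1})/d_{i+1}):
  m_1 = 1*40 - 0 = 40, d_1 = (1666 - 40^2)/1 = 66/1 = 66, a_1 = floor((40 + 40)/66) = 1.
  m_2 = 66*1 - 40 = 26, d_2 = (1666 - 26^2)/66 = 990/66 = 15, a_2 = floor((40 + 26)/15) = 4.
  m_3 = 15*4 - 26 = 34, d_3 = (1666 - 34^2)/15 = 510/15 = 34, a_3 = floor((40 + 34)/34) = 2.
  m_4 = 34*2 - 34 = 34, d_4 = (1666 - 34^2)/34 = 510/34 = 15, a_4 = floor((40 + 34)/15) = 4.
  m_5 = 15*4 - 34 = 26, d_5 = (1666 - 26^2)/15 = 990/15 = 66, a_5 = floor((40 + 26)/66) = 1.
  m_6 = 66*1 - 26 = 40, d_6 = (1666 - 40^2)/66 = 66/66 = 1, a_6 = floor((40 + 40)/1) = 80.
  m_7 = 1*80 - 40 = 40, d_7 = (1666 - 40^2)/1 = 66/1 = 66: (m_7, d_7) = (m_1, d_1) = (40, 66), so from here the quotients repeat a_1, ..., a_6; the period length is 6.
Hence the expansion of sqrt(1666) is a_0 = 40 followed by the repeating block 1, 4, 2, 4, 1, 80 (period 6).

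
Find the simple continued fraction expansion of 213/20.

Run the Euclidean algorithm on 213 and 20; the successive quotients are the partial quotients a_0, a_1, ... (each step inverts the fractional part left over by the previous one):
  213 = 10*20 + 13, so a_0 = 10.
  20 = 1*13 + 7, so a_1 = 1.
  13 = 1*7 + 6, so a_2 = 1.
  7 = 1*6 + 1, so a_3 = 1.
  6 = 6*1 + 0, so a_4 = 6.
The remainder reaches 0 after 5 divisions, so the expansion has 5 partial quotients, read off in order.

[10; 1, 1, 1, 6]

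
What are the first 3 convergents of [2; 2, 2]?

Using the convergent recurrence p_i = a_i*p_{i-1} + p_{i-2}, q_i = a_i*q_{i-1} + q_{i-2} with p_{-2}=0, p_{-1}=1, q_{-2}=1, q_{-1}=0:
  i=0: a_0=2, p_0 = 2*1 + 0 = 2, q_0 = 2*0 + 1 = 1.
  i=1: a_1=2, p_1 = 2*2 + 1 = 5, q_1 = 2*1 + 0 = 2.
  i=2: a_2=2, p_2 = 2*5 + 2 = 12, q_2 = 2*2 + 1 = 5.

2/1, 5/2, 12/5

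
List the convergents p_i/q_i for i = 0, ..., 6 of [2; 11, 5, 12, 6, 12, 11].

Using the convergent recurrence p_i = a_i*p_{i-1} + p_{i-2}, q_i = a_i*q_{i-1} + q_{i-2} with p_{-2}=0, p_{-1}=1, q_{-2}=1, q_{-1}=0:
  i=0: a_0=2, p_0 = 2*1 + 0 = 2, q_0 = 2*0 + 1 = 1.
  i=1: a_1=11, p_1 = 11*2 + 1 = 23, q_1 = 11*1 + 0 = 11.
  i=2: a_2=5, p_2 = 5*23 + 2 = 117, q_2 = 5*11 + 1 = 56.
  i=3: a_3=12, p_3 = 12*117 + 23 = 1427, q_3 = 12*56 + 11 = 683.
  i=4: a_4=6, p_4 = 6*1427 + 117 = 8679, q_4 = 6*683 + 56 = 4154.
  i=5: a_5=12, p_5 = 12*8679 + 1427 = 105575, q_5 = 12*4154 + 683 = 50531.
  i=6: a_6=11, p_6 = 11*105575 + 8679 = 1170004, q_6 = 11*50531 + 4154 = 559995.

2/1, 23/11, 117/56, 1427/683, 8679/4154, 105575/50531, 1170004/559995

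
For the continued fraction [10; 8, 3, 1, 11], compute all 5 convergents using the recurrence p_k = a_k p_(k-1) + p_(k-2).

Using the convergent recurrence p_i = a_i*p_{i-1} + p_{i-2}, q_i = a_i*q_{i-1} + q_{i-2} with p_{-2}=0, p_{-1}=1, q_{-2}=1, q_{-1}=0:
  i=0: a_0=10, p_0 = 10*1 + 0 = 10, q_0 = 10*0 + 1 = 1.
  i=1: a_1=8, p_1 = 8*10 + 1 = 81, q_1 = 8*1 + 0 = 8.
  i=2: a_2=3, p_2 = 3*81 + 10 = 253, q_2 = 3*8 + 1 = 25.
  i=3: a_3=1, p_3 = 1*253 + 81 = 334, q_3 = 1*25 + 8 = 33.
  i=4: a_4=11, p_4 = 11*334 + 253 = 3927, q_4 = 11*33 + 25 = 388.

10/1, 81/8, 253/25, 334/33, 3927/388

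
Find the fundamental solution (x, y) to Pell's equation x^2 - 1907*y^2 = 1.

(x, y) = (17162, 393)

First expand sqrt(1907) as a continued fraction. With x_i = (sqrt(1907) + m_i)/d_i and (m_0, d_0) = (0, 1): a_0 = floor(sqrt(1907)) = 43, since 43^2 = 1849 <= 1907 < 1936 = 44^2.
Iterate m_{i+1} = d_i*a_i - m_i, d_{i+1} = (1907 - m_{i+1}^2)/d_i, a_{i+1} = floor((a_0 + m_{i+1})/d_{i+1}):
  m_1 = 1*43 - 0 = 43, d_1 = (1907 - 43^2)/1 = 58/1 = 58, a_1 = floor((43 + 43)/58) = 1.
  m_2 = 58*1 - 43 = 15, d_2 = (1907 - 15^2)/58 = 1682/58 = 29, a_2 = floor((43 + 15)/29) = 2.
  m_3 = 29*2 - 15 = 43, d_3 = (1907 - 43^2)/29 = 58/29 = 2, a_3 = floor((43 + 43)/2) = 43.
  m_4 = 2*43 - 43 = 43, d_4 = (1907 - 43^2)/2 = 58/2 = 29, a_4 = floor((43 + 43)/29) = 2.
  m_5 = 29*2 - 43 = 15, d_5 = (1907 - 15^2)/29 = 1682/29 = 58, a_5 = floor((43 + 15)/58) = 1.
  m_6 = 58*1 - 15 = 43, d_6 = (1907 - 43^2)/58 = 58/58 = 1, a_6 = floor((43 + 43)/1) = 86.
  m_7 = 1*86 - 43 = 43, d_7 = (1907 - 43^2)/1 = 58/1 = 58: (m_7, d_7) = (m_1, d_1) = (43, 58), so from here the quotients repeat a_1, ..., a_6; the period length is 6.
So sqrt(1907) = [43; (1, 2, 43, 2, 1, 86)] with period length k = 6.
k is even, so the fundamental solution of x^2 - 1907y^2 = 1 is (p_{k-1}, q_{k-1}) = (p_5, q_5); compute convergents through index 5.
Convergents (p_i = a_i*p_{i-1} + p_{i-2}, q_i = a_i*q_{i-1} + q_{i-2} with p_{-2}=0, p_{-1}=1, q_{-2}=1, q_{-1}=0):
  i=0: a_0=43, p_0 = 43*1 + 0 = 43, q_0 = 43*0 + 1 = 1.
  i=1: a_1=1, p_1 = 1*43 + 1 = 44, q_1 = 1*1 + 0 = 1.
  i=2: a_2=2, p_2 = 2*44 + 43 = 131, q_2 = 2*1 + 1 = 3.
  i=3: a_3=43, p_3 = 43*131 + 44 = 5677, q_3 = 43*3 + 1 = 130.
  i=4: a_4=2, p_4 = 2*5677 + 131 = 11485, q_4 = 2*130 + 3 = 263.
  i=5: a_5=1, p_5 = 1*11485 + 5677 = 17162, q_5 = 1*263 + 130 = 393.
Check: 17162^2 - 1907*393^2 = 294534244 - 294534243 = 1, so (x, y) = (17162, 393) solves the equation, and by the theorem it is the least positive solution.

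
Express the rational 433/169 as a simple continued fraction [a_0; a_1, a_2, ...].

[2; 1, 1, 3, 1, 1, 10]

Run the Euclidean algorithm on 433 and 169; the successive quotients are the partial quotients a_0, a_1, ... (each step inverts the fractional part left over by the previous one):
  433 = 2*169 + 95, so a_0 = 2.
  169 = 1*95 + 74, so a_1 = 1.
  95 = 1*74 + 21, so a_2 = 1.
  74 = 3*21 + 11, so a_3 = 3.
  21 = 1*11 + 10, so a_4 = 1.
  11 = 1*10 + 1, so a_5 = 1.
  10 = 10*1 + 0, so a_6 = 10.
The remainder reaches 0 after 7 divisions, so the expansion has 7 partial quotients, read off in order.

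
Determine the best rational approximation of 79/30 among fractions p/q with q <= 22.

50/19

Expand x = 79/30 as a continued fraction with the Euclidean algorithm:
  79 = 2*30 + 19, so a_0 = 2.
  30 = 1*19 + 11, so a_1 = 1.
  19 = 1*11 + 8, so a_2 = 1.
  11 = 1*8 + 3, so a_3 = 1.
  8 = 2*3 + 2, so a_4 = 2.
  3 = 1*2 + 1, so a_5 = 1.
  2 = 2*1 + 0, so a_6 = 2.
so x = [2; 1, 1, 1, 2, 1, 2].
Convergents (p_i = a_i*p_{i-1} + p_{i-2}, q_i = a_i*q_{i-1} + q_{i-2} with p_{-2}=0, p_{-1}=1, q_{-2}=1, q_{-1}=0), until the denominator exceeds 22:
  i=0: a_0=2, p_0 = 2*1 + 0 = 2, q_0 = 2*0 + 1 = 1.
  i=1: a_1=1, p_1 = 1*2 + 1 = 3, q_1 = 1*1 + 0 = 1.
  i=2: a_2=1, p_2 = 1*3 + 2 = 5, q_2 = 1*1 + 1 = 2.
  i=3: a_3=1, p_3 = 1*5 + 3 = 8, q_3 = 1*2 + 1 = 3.
  i=4: a_4=2, p_4 = 2*8 + 5 = 21, q_4 = 2*3 + 2 = 8.
  i=5: a_5=1, p_5 = 1*21 + 8 = 29, q_5 = 1*8 + 3 = 11.
  i=6: a_6=2, p_6 = 2*29 + 21 = 79, q_6 = 2*11 + 8 = 30.
q_6 = 30 > 22, so the last convergent with denominator <= 22 is p_5/q_5 = 29/11.
The closest fraction with denominator <= 22 is either p_5/q_5 or the intermediate fraction (k*p_5 + p_4)/(k*q_5 + q_4) with the largest k >= 1 whose denominator stays <= 22; these approach x as k grows, and every other convergent or intermediate fraction in range is farther away.
Largest k: floor((22 - q_4)/q_5) = floor((22 - 8)/11) = 1.
That gives (1*29 + 21)/(1*11 + 8) = 50/19.
Compare the errors: |x - 29/11| = |79*11 - 29*30|/(30*11) = 1/330, and |x - 50/19| = |79*19 - 50*30|/(30*19) = 1/570.
Cross-multiplying, 1*330 = 330 < 570 = 1*570, so 1/570 is smaller: the intermediate fraction 50/19 is closer to x than 29/11.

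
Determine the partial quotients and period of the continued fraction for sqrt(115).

[10; (1, 2, 1, 1, 1, 1, 1, 2, 1, 20)]

Write x_i = (sqrt(115) + m_i)/d_i with (m_0, d_0) = (0, 1). a_0 = floor(sqrt(115)) = 10, since 10^2 = 100 <= 115 < 121 = 11^2.
Iterate m_{i+1} = d_i*a_i - m_i, d_{i+1} = (115 - m_{i+1}^2)/d_i, a_{i+1} = floor((a_0 + m_{i+1})/d_{i+1}):
  m_1 = 1*10 - 0 = 10, d_1 = (115 - 10^2)/1 = 15/1 = 15, a_1 = floor((10 + 10)/15) = 1.
  m_2 = 15*1 - 10 = 5, d_2 = (115 - 5^2)/15 = 90/15 = 6, a_2 = floor((10 + 5)/6) = 2.
  m_3 = 6*2 - 5 = 7, d_3 = (115 - 7^2)/6 = 66/6 = 11, a_3 = floor((10 + 7)/11) = 1.
  m_4 = 11*1 - 7 = 4, d_4 = (115 - 4^2)/11 = 99/11 = 9, a_4 = floor((10 + 4)/9) = 1.
  m_5 = 9*1 - 4 = 5, d_5 = (115 - 5^2)/9 = 90/9 = 10, a_5 = floor((10 + 5)/10) = 1.
  m_6 = 10*1 - 5 = 5, d_6 = (115 - 5^2)/10 = 90/10 = 9, a_6 = floor((10 + 5)/9) = 1.
  m_7 = 9*1 - 5 = 4, d_7 = (115 - 4^2)/9 = 99/9 = 11, a_7 = floor((10 + 4)/11) = 1.
  m_8 = 11*1 - 4 = 7, d_8 = (115 - 7^2)/11 = 66/11 = 6, a_8 = floor((10 + 7)/6) = 2.
  m_9 = 6*2 - 7 = 5, d_9 = (115 - 5^2)/6 = 90/6 = 15, a_9 = floor((10 + 5)/15) = 1.
  m_10 = 15*1 - 5 = 10, d_10 = (115 - 10^2)/15 = 15/15 = 1, a_10 = floor((10 + 10)/1) = 20.
  m_11 = 1*20 - 10 = 10, d_11 = (115 - 10^2)/1 = 15/1 = 15: (m_11, d_11) = (m_1, d_1) = (10, 15), so from here the quotients repeat a_1, ..., a_10; the period length is 10.
Hence the expansion of sqrt(115) is a_0 = 10 followed by the repeating block 1, 2, 1, 1, 1, 1, 1, 2, 1, 20 (period 10).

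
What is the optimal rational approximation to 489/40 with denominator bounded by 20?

Expand x = 489/40 as a continued fraction with the Euclidean algorithm:
  489 = 12*40 + 9, so a_0 = 12.
  40 = 4*9 + 4, so a_1 = 4.
  9 = 2*4 + 1, so a_2 = 2.
  4 = 4*1 + 0, so a_3 = 4.
so x = [12; 4, 2, 4].
Convergents (p_i = a_i*p_{i-1} + p_{i-2}, q_i = a_i*q_{i-1} + q_{i-2} with p_{-2}=0, p_{-1}=1, q_{-2}=1, q_{-1}=0), until the denominator exceeds 20:
  i=0: a_0=12, p_0 = 12*1 + 0 = 12, q_0 = 12*0 + 1 = 1.
  i=1: a_1=4, p_1 = 4*12 + 1 = 49, q_1 = 4*1 + 0 = 4.
  i=2: a_2=2, p_2 = 2*49 + 12 = 110, q_2 = 2*4 + 1 = 9.
  i=3: a_3=4, p_3 = 4*110 + 49 = 489, q_3 = 4*9 + 4 = 40.
q_3 = 40 > 20, so the last convergent with denominator <= 20 is p_2/q_2 = 110/9.
The closest fraction with denominator <= 20 is either p_2/q_2 or the intermediate fraction (k*p_2 + p_1)/(k*q_2 + q_1) with the largest k >= 1 whose denominator stays <= 20; these approach x as k grows, and every other convergent or intermediate fraction in range is farther away.
Largest k: floor((20 - q_1)/q_2) = floor((20 - 4)/9) = 1.
That gives (1*110 + 49)/(1*9 + 4) = 159/13.
Compare the errors: |x - 110/9| = |489*9 - 110*40|/(40*9) = 1/360, and |x - 159/13| = |489*13 - 159*40|/(40*13) = 3/520.
Cross-multiplying, 1*520 = 520 < 1080 = 3*360, so 1/360 is smaller: the convergent 110/9 is closer to x than 159/13.

110/9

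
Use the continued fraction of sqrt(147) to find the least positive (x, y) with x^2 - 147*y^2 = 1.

(x, y) = (97, 8)

First expand sqrt(147) as a continued fraction. With x_i = (sqrt(147) + m_i)/d_i and (m_0, d_0) = (0, 1): a_0 = floor(sqrt(147)) = 12, since 12^2 = 144 <= 147 < 169 = 13^2.
Iterate m_{i+1} = d_i*a_i - m_i, d_{i+1} = (147 - m_{i+1}^2)/d_i, a_{i+1} = floor((a_0 + m_{i+1})/d_{i+1}):
  m_1 = 1*12 - 0 = 12, d_1 = (147 - 12^2)/1 = 3/1 = 3, a_1 = floor((12 + 12)/3) = 8.
  m_2 = 3*8 - 12 = 12, d_2 = (147 - 12^2)/3 = 3/3 = 1, a_2 = floor((12 + 12)/1) = 24.
  m_3 = 1*24 - 12 = 12, d_3 = (147 - 12^2)/1 = 3/1 = 3: (m_3, d_3) = (m_1, d_1) = (12, 3), so from here the quotients repeat a_1, a_2; the period length is 2.
So sqrt(147) = [12; (8, 24)] with period length k = 2.
k is even, so the fundamental solution of x^2 - 147y^2 = 1 is (p_{k-1}, q_{k-1}) = (p_1, q_1); compute convergents through index 1.
Convergents (p_i = a_i*p_{i-1} + p_{i-2}, q_i = a_i*q_{i-1} + q_{i-2} with p_{-2}=0, p_{-1}=1, q_{-2}=1, q_{-1}=0):
  i=0: a_0=12, p_0 = 12*1 + 0 = 12, q_0 = 12*0 + 1 = 1.
  i=1: a_1=8, p_1 = 8*12 + 1 = 97, q_1 = 8*1 + 0 = 8.
Check: 97^2 - 147*8^2 = 9409 - 9408 = 1, so (x, y) = (97, 8) solves the equation, and by the theorem it is the least positive solution.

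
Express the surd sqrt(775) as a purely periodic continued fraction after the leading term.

Write x_i = (sqrt(775) + m_i)/d_i with (m_0, d_0) = (0, 1). a_0 = floor(sqrt(775)) = 27, since 27^2 = 729 <= 775 < 784 = 28^2.
Iterate m_{i+1} = d_i*a_i - m_i, d_{i+1} = (775 - m_{i+1}^2)/d_i, a_{i+1} = floor((a_0 + m_{i+1})/d_{i+1}):
  m_1 = 1*27 - 0 = 27, d_1 = (775 - 27^2)/1 = 46/1 = 46, a_1 = floor((27 + 27)/46) = 1.
  m_2 = 46*1 - 27 = 19, d_2 = (775 - 19^2)/46 = 414/46 = 9, a_2 = floor((27 + 19)/9) = 5.
  m_3 = 9*5 - 19 = 26, d_3 = (775 - 26^2)/9 = 99/9 = 11, a_3 = floor((27 + 26)/11) = 4.
  m_4 = 11*4 - 26 = 18, d_4 = (775 - 18^2)/11 = 451/11 = 41, a_4 = floor((27 + 18)/41) = 1.
  m_5 = 41*1 - 18 = 23, d_5 = (775 - 23^2)/41 = 246/41 = 6, a_5 = floor((27 + 23)/6) = 8.
  m_6 = 6*8 - 23 = 25, d_6 = (775 - 25^2)/6 = 150/6 = 25, a_6 = floor((27 + 25)/25) = 2.
  m_7 = 25*2 - 25 = 25, d_7 = (775 - 25^2)/25 = 150/25 = 6, a_7 = floor((27 + 25)/6) = 8.
  m_8 = 6*8 - 25 = 23, d_8 = (775 - 23^2)/6 = 246/6 = 41, a_8 = floor((27 + 23)/41) = 1.
  m_9 = 41*1 - 23 = 18, d_9 = (775 - 18^2)/41 = 451/41 = 11, a_9 = floor((27 + 18)/11) = 4.
  m_10 = 11*4 - 18 = 26, d_10 = (775 - 26^2)/11 = 99/11 = 9, a_10 = floor((27 + 26)/9) = 5.
  m_11 = 9*5 - 26 = 19, d_11 = (775 - 19^2)/9 = 414/9 = 46, a_11 = floor((27 + 19)/46) = 1.
  m_12 = 46*1 - 19 = 27, d_12 = (775 - 27^2)/46 = 46/46 = 1, a_12 = floor((27 + 27)/1) = 54.
  m_13 = 1*54 - 27 = 27, d_13 = (775 - 27^2)/1 = 46/1 = 46: (m_13, d_13) = (m_1, d_1) = (27, 46), so from here the quotients repeat a_1, ..., a_12; the period length is 12.
Hence the expansion of sqrt(775) is a_0 = 27 followed by the repeating block 1, 5, 4, 1, 8, 2, 8, 1, 4, 5, 1, 54 (period 12).

[27; (1, 5, 4, 1, 8, 2, 8, 1, 4, 5, 1, 54)]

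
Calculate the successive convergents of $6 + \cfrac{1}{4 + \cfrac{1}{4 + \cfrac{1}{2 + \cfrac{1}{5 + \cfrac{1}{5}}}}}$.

6/1, 25/4, 106/17, 237/38, 1291/207, 6692/1073

Using the convergent recurrence p_i = a_i*p_{i-1} + p_{i-2}, q_i = a_i*q_{i-1} + q_{i-2} with p_{-2}=0, p_{-1}=1, q_{-2}=1, q_{-1}=0:
  i=0: a_0=6, p_0 = 6*1 + 0 = 6, q_0 = 6*0 + 1 = 1.
  i=1: a_1=4, p_1 = 4*6 + 1 = 25, q_1 = 4*1 + 0 = 4.
  i=2: a_2=4, p_2 = 4*25 + 6 = 106, q_2 = 4*4 + 1 = 17.
  i=3: a_3=2, p_3 = 2*106 + 25 = 237, q_3 = 2*17 + 4 = 38.
  i=4: a_4=5, p_4 = 5*237 + 106 = 1291, q_4 = 5*38 + 17 = 207.
  i=5: a_5=5, p_5 = 5*1291 + 237 = 6692, q_5 = 5*207 + 38 = 1073.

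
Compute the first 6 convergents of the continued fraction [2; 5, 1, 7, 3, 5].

2/1, 11/5, 13/6, 102/47, 319/147, 1697/782

Using the convergent recurrence p_i = a_i*p_{i-1} + p_{i-2}, q_i = a_i*q_{i-1} + q_{i-2} with p_{-2}=0, p_{-1}=1, q_{-2}=1, q_{-1}=0:
  i=0: a_0=2, p_0 = 2*1 + 0 = 2, q_0 = 2*0 + 1 = 1.
  i=1: a_1=5, p_1 = 5*2 + 1 = 11, q_1 = 5*1 + 0 = 5.
  i=2: a_2=1, p_2 = 1*11 + 2 = 13, q_2 = 1*5 + 1 = 6.
  i=3: a_3=7, p_3 = 7*13 + 11 = 102, q_3 = 7*6 + 5 = 47.
  i=4: a_4=3, p_4 = 3*102 + 13 = 319, q_4 = 3*47 + 6 = 147.
  i=5: a_5=5, p_5 = 5*319 + 102 = 1697, q_5 = 5*147 + 47 = 782.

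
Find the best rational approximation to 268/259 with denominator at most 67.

Expand x = 268/259 as a continued fraction with the Euclidean algorithm:
  268 = 1*259 + 9, so a_0 = 1.
  259 = 28*9 + 7, so a_1 = 28.
  9 = 1*7 + 2, so a_2 = 1.
  7 = 3*2 + 1, so a_3 = 3.
  2 = 2*1 + 0, so a_4 = 2.
so x = [1; 28, 1, 3, 2].
Convergents (p_i = a_i*p_{i-1} + p_{i-2}, q_i = a_i*q_{i-1} + q_{i-2} with p_{-2}=0, p_{-1}=1, q_{-2}=1, q_{-1}=0), until the denominator exceeds 67:
  i=0: a_0=1, p_0 = 1*1 + 0 = 1, q_0 = 1*0 + 1 = 1.
  i=1: a_1=28, p_1 = 28*1 + 1 = 29, q_1 = 28*1 + 0 = 28.
  i=2: a_2=1, p_2 = 1*29 + 1 = 30, q_2 = 1*28 + 1 = 29.
  i=3: a_3=3, p_3 = 3*30 + 29 = 119, q_3 = 3*29 + 28 = 115.
q_3 = 115 > 67, so the last convergent with denominator <= 67 is p_2/q_2 = 30/29.
The closest fraction with denominator <= 67 is either p_2/q_2 or the intermediate fraction (k*p_2 + p_1)/(k*q_2 + q_1) with the largest k >= 1 whose denominator stays <= 67; these approach x as k grows, and every other convergent or intermediate fraction in range is farther away.
Largest k: floor((67 - q_1)/q_2) = floor((67 - 28)/29) = 1.
That gives (1*30 + 29)/(1*29 + 28) = 59/57.
Compare the errors: |x - 30/29| = |268*29 - 30*259|/(259*29) = 2/7511, and |x - 59/57| = |268*57 - 59*259|/(259*57) = 5/14763.
Cross-multiplying, 2*14763 = 29526 < 37555 = 5*7511, so 2/7511 is smaller: the convergent 30/29 is closer to x than 59/57.

30/29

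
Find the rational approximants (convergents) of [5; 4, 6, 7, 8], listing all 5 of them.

5/1, 21/4, 131/25, 938/179, 7635/1457

Using the convergent recurrence p_i = a_i*p_{i-1} + p_{i-2}, q_i = a_i*q_{i-1} + q_{i-2} with p_{-2}=0, p_{-1}=1, q_{-2}=1, q_{-1}=0:
  i=0: a_0=5, p_0 = 5*1 + 0 = 5, q_0 = 5*0 + 1 = 1.
  i=1: a_1=4, p_1 = 4*5 + 1 = 21, q_1 = 4*1 + 0 = 4.
  i=2: a_2=6, p_2 = 6*21 + 5 = 131, q_2 = 6*4 + 1 = 25.
  i=3: a_3=7, p_3 = 7*131 + 21 = 938, q_3 = 7*25 + 4 = 179.
  i=4: a_4=8, p_4 = 8*938 + 131 = 7635, q_4 = 8*179 + 25 = 1457.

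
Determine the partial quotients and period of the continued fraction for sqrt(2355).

Write x_i = (sqrt(2355) + m_i)/d_i with (m_0, d_0) = (0, 1). a_0 = floor(sqrt(2355)) = 48, since 48^2 = 2304 <= 2355 < 2401 = 49^2.
Iterate m_{i+1} = d_i*a_i - m_i, d_{i+1} = (2355 - m_{i+1}^2)/d_i, a_{i+1} = floor((a_0 + m_{i+1})/d_{i+1}):
  m_1 = 1*48 - 0 = 48, d_1 = (2355 - 48^2)/1 = 51/1 = 51, a_1 = floor((48 + 48)/51) = 1.
  m_2 = 51*1 - 48 = 3, d_2 = (2355 - 3^2)/51 = 2346/51 = 46, a_2 = floor((48 + 3)/46) = 1.
  m_3 = 46*1 - 3 = 43, d_3 = (2355 - 43^2)/46 = 506/46 = 11, a_3 = floor((48 + 43)/11) = 8.
  m_4 = 11*8 - 43 = 45, d_4 = (2355 - 45^2)/11 = 330/11 = 30, a_4 = floor((48 + 45)/30) = 3.
  m_5 = 30*3 - 45 = 45, d_5 = (2355 - 45^2)/30 = 330/30 = 11, a_5 = floor((48 + 45)/11) = 8.
  m_6 = 11*8 - 45 = 43, d_6 = (2355 - 43^2)/11 = 506/11 = 46, a_6 = floor((48 + 43)/46) = 1.
  m_7 = 46*1 - 43 = 3, d_7 = (2355 - 3^2)/46 = 2346/46 = 51, a_7 = floor((48 + 3)/51) = 1.
  m_8 = 51*1 - 3 = 48, d_8 = (2355 - 48^2)/51 = 51/51 = 1, a_8 = floor((48 + 48)/1) = 96.
  m_9 = 1*96 - 48 = 48, d_9 = (2355 - 48^2)/1 = 51/1 = 51: (m_9, d_9) = (m_1, d_1) = (48, 51), so from here the quotients repeat a_1, ..., a_8; the period length is 8.
Hence the expansion of sqrt(2355) is a_0 = 48 followed by the repeating block 1, 1, 8, 3, 8, 1, 1, 96 (period 8).

[48; (1, 1, 8, 3, 8, 1, 1, 96)]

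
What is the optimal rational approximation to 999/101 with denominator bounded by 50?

Expand x = 999/101 as a continued fraction with the Euclidean algorithm:
  999 = 9*101 + 90, so a_0 = 9.
  101 = 1*90 + 11, so a_1 = 1.
  90 = 8*11 + 2, so a_2 = 8.
  11 = 5*2 + 1, so a_3 = 5.
  2 = 2*1 + 0, so a_4 = 2.
so x = [9; 1, 8, 5, 2].
Convergents (p_i = a_i*p_{i-1} + p_{i-2}, q_i = a_i*q_{i-1} + q_{i-2} with p_{-2}=0, p_{-1}=1, q_{-2}=1, q_{-1}=0), until the denominator exceeds 50:
  i=0: a_0=9, p_0 = 9*1 + 0 = 9, q_0 = 9*0 + 1 = 1.
  i=1: a_1=1, p_1 = 1*9 + 1 = 10, q_1 = 1*1 + 0 = 1.
  i=2: a_2=8, p_2 = 8*10 + 9 = 89, q_2 = 8*1 + 1 = 9.
  i=3: a_3=5, p_3 = 5*89 + 10 = 455, q_3 = 5*9 + 1 = 46.
  i=4: a_4=2, p_4 = 2*455 + 89 = 999, q_4 = 2*46 + 9 = 101.
q_4 = 101 > 50, so the last convergent with denominator <= 50 is p_3/q_3 = 455/46.
The closest fraction with denominator <= 50 is either p_3/q_3 or the intermediate fraction (k*p_3 + p_2)/(k*q_3 + q_2) with the largest k >= 1 whose denominator stays <= 50; these approach x as k grows, and every other convergent or intermediate fraction in range is farther away.
Largest k: floor((50 - q_2)/q_3) = floor((50 - 9)/46) = 0.
Since k = 0, no intermediate fraction beyond p_3/q_3 has denominator <= 50, so the convergent 455/46 is the closest (its error is |999*46 - 455*101|/(101*46) = 1/4646).

455/46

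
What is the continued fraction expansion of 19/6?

[3; 6]

Run the Euclidean algorithm on 19 and 6; the successive quotients are the partial quotients a_0, a_1, ... (each step inverts the fractional part left over by the previous one):
  19 = 3*6 + 1, so a_0 = 3.
  6 = 6*1 + 0, so a_1 = 6.
The remainder reaches 0 after 2 divisions, so the expansion has 2 partial quotients, read off in order.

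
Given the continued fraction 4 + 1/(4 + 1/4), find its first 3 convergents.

4/1, 17/4, 72/17

Using the convergent recurrence p_i = a_i*p_{i-1} + p_{i-2}, q_i = a_i*q_{i-1} + q_{i-2} with p_{-2}=0, p_{-1}=1, q_{-2}=1, q_{-1}=0:
  i=0: a_0=4, p_0 = 4*1 + 0 = 4, q_0 = 4*0 + 1 = 1.
  i=1: a_1=4, p_1 = 4*4 + 1 = 17, q_1 = 4*1 + 0 = 4.
  i=2: a_2=4, p_2 = 4*17 + 4 = 72, q_2 = 4*4 + 1 = 17.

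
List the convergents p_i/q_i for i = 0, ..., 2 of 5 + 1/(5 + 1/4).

Using the convergent recurrence p_i = a_i*p_{i-1} + p_{i-2}, q_i = a_i*q_{i-1} + q_{i-2} with p_{-2}=0, p_{-1}=1, q_{-2}=1, q_{-1}=0:
  i=0: a_0=5, p_0 = 5*1 + 0 = 5, q_0 = 5*0 + 1 = 1.
  i=1: a_1=5, p_1 = 5*5 + 1 = 26, q_1 = 5*1 + 0 = 5.
  i=2: a_2=4, p_2 = 4*26 + 5 = 109, q_2 = 4*5 + 1 = 21.

5/1, 26/5, 109/21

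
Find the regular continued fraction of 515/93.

[5; 1, 1, 6, 7]

Run the Euclidean algorithm on 515 and 93; the successive quotients are the partial quotients a_0, a_1, ... (each step inverts the fractional part left over by the previous one):
  515 = 5*93 + 50, so a_0 = 5.
  93 = 1*50 + 43, so a_1 = 1.
  50 = 1*43 + 7, so a_2 = 1.
  43 = 6*7 + 1, so a_3 = 6.
  7 = 7*1 + 0, so a_4 = 7.
The remainder reaches 0 after 5 divisions, so the expansion has 5 partial quotients, read off in order.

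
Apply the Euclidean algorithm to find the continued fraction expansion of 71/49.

Run the Euclidean algorithm on 71 and 49; the successive quotients are the partial quotients a_0, a_1, ... (each step inverts the fractional part left over by the previous one):
  71 = 1*49 + 22, so a_0 = 1.
  49 = 2*22 + 5, so a_1 = 2.
  22 = 4*5 + 2, so a_2 = 4.
  5 = 2*2 + 1, so a_3 = 2.
  2 = 2*1 + 0, so a_4 = 2.
The remainder reaches 0 after 5 divisions, so the expansion has 5 partial quotients, read off in order.

[1; 2, 4, 2, 2]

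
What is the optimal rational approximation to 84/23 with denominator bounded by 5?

11/3

Expand x = 84/23 as a continued fraction with the Euclidean algorithm:
  84 = 3*23 + 15, so a_0 = 3.
  23 = 1*15 + 8, so a_1 = 1.
  15 = 1*8 + 7, so a_2 = 1.
  8 = 1*7 + 1, so a_3 = 1.
  7 = 7*1 + 0, so a_4 = 7.
so x = [3; 1, 1, 1, 7].
Convergents (p_i = a_i*p_{i-1} + p_{i-2}, q_i = a_i*q_{i-1} + q_{i-2} with p_{-2}=0, p_{-1}=1, q_{-2}=1, q_{-1}=0), until the denominator exceeds 5:
  i=0: a_0=3, p_0 = 3*1 + 0 = 3, q_0 = 3*0 + 1 = 1.
  i=1: a_1=1, p_1 = 1*3 + 1 = 4, q_1 = 1*1 + 0 = 1.
  i=2: a_2=1, p_2 = 1*4 + 3 = 7, q_2 = 1*1 + 1 = 2.
  i=3: a_3=1, p_3 = 1*7 + 4 = 11, q_3 = 1*2 + 1 = 3.
  i=4: a_4=7, p_4 = 7*11 + 7 = 84, q_4 = 7*3 + 2 = 23.
q_4 = 23 > 5, so the last convergent with denominator <= 5 is p_3/q_3 = 11/3.
The closest fraction with denominator <= 5 is either p_3/q_3 or the intermediate fraction (k*p_3 + p_2)/(k*q_3 + q_2) with the largest k >= 1 whose denominator stays <= 5; these approach x as k grows, and every other convergent or intermediate fraction in range is farther away.
Largest k: floor((5 - q_2)/q_3) = floor((5 - 2)/3) = 1.
That gives (1*11 + 7)/(1*3 + 2) = 18/5.
Compare the errors: |x - 11/3| = |84*3 - 11*23|/(23*3) = 1/69, and |x - 18/5| = |84*5 - 18*23|/(23*5) = 6/115.
Cross-multiplying, 1*115 = 115 < 414 = 6*69, so 1/69 is smaller: the convergent 11/3 is closer to x than 18/5.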